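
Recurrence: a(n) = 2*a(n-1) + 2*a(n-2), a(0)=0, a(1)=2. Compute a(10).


Build bottom-up:
...a(8)=1792, a(9)=4896, a(10)=2*4896+2*1792=13376


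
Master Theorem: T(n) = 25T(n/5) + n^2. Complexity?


a=25, b=5, c=2. log_5(25)=2 = c=2. Case 2: O(n^c log n) = O(n^2 log n)
Complexity: O(n^2 log n)


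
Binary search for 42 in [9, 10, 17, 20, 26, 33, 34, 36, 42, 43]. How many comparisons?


Search for 42:
[0,9] mid=4 arr[4]=26
[5,9] mid=7 arr[7]=36
[8,9] mid=8 arr[8]=42
Total: 3 comparisons


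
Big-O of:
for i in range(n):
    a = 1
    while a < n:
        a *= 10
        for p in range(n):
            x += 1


Per nesting level: O(n) * O(log n) * O(n) = O(n^2 log n)
Complexity: O(n^2 log n)


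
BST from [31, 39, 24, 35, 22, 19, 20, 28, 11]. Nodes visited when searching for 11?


BST root = 31
Search for 11: compare at each node
Path: [31, 24, 22, 19, 11]


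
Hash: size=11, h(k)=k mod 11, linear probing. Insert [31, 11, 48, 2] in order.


Insertions: 31->slot 9; 11->slot 0; 48->slot 4; 2->slot 2
Table: [11, None, 2, None, 48, None, None, None, None, 31, None]


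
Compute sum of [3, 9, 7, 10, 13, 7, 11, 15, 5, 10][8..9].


Prefix sums: [0, 3, 12, 19, 29, 42, 49, 60, 75, 80, 90]
Sum[8..9] = prefix[10] - prefix[8] = 90 - 75 = 15


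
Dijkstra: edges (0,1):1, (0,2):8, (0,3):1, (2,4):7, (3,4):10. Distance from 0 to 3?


Dijkstra from 0:
Distances: {0: 0, 1: 1, 2: 8, 3: 1, 4: 11}
Shortest distance to 3 = 1, path = [0, 3]


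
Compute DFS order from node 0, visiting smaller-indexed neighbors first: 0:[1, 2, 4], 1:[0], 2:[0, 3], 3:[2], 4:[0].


DFS stack-based: start with [0]
Visit order: [0, 1, 2, 3, 4]


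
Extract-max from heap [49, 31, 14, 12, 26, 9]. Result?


Max = 49
Replace root with last, heapify down
Resulting heap: [31, 26, 14, 12, 9]


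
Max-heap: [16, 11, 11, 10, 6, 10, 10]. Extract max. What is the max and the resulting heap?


Max = 16
Replace root with last, heapify down
Resulting heap: [11, 10, 11, 10, 6, 10]


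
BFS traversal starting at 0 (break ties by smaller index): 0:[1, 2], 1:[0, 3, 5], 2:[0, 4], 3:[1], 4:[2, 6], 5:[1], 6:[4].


BFS queue: start with [0]
Visit order: [0, 1, 2, 3, 5, 4, 6]


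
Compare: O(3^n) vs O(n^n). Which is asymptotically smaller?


exponential (base 3) grows slower than n^n
O(3^n) is asymptotically smaller; O(n^n) grows faster


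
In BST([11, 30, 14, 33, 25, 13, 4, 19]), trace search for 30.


BST root = 11
Search for 30: compare at each node
Path: [11, 30]


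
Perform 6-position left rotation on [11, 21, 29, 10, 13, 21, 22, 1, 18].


Left rotate by 6: [22, 1, 18, 11, 21, 29, 10, 13, 21]


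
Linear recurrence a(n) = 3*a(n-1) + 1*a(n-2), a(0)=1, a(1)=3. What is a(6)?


Build bottom-up:
...a(4)=109, a(5)=360, a(6)=3*360+1*109=1189


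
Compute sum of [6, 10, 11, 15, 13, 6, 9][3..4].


Prefix sums: [0, 6, 16, 27, 42, 55, 61, 70]
Sum[3..4] = prefix[5] - prefix[3] = 55 - 27 = 28


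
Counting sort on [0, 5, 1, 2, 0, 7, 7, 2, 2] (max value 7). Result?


Count array: [2, 1, 3, 0, 0, 1, 0, 2]
Reconstruct: [0, 0, 1, 2, 2, 2, 5, 7, 7]


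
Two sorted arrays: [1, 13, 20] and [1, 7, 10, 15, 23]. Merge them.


Compare heads, take smaller each step.
Merged: [1, 1, 7, 10, 13, 15, 20, 23]


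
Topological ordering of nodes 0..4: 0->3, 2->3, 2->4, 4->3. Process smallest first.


Kahn's algorithm, process smallest node first
Order: [0, 1, 2, 4, 3]


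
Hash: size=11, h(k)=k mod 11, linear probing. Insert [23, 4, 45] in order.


Insertions: 23->slot 1; 4->slot 4; 45->slot 2
Table: [None, 23, 45, None, 4, None, None, None, None, None, None]


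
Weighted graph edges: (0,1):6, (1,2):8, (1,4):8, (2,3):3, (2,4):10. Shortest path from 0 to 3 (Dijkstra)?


Dijkstra from 0:
Distances: {0: 0, 1: 6, 2: 14, 3: 17, 4: 14}
Shortest distance to 3 = 17, path = [0, 1, 2, 3]


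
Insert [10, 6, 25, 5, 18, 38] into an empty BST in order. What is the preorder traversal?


Root = 10; build tree by BST insertion.
Preorder traversal: [10, 6, 5, 25, 18, 38]


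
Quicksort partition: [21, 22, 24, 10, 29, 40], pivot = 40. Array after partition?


Elements <= 40 go left of pivot.
Result: [21, 22, 24, 10, 29, 40], pivot at index 5


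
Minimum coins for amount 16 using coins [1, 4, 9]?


dp[0]=0; dp[i]=1+min(dp[i-c] for c in coins)
...dp[11]=3, dp[12]=3, dp[13]=2, dp[14]=3, dp[15]=4, dp[16]=4
Minimum coins for 16 = 4


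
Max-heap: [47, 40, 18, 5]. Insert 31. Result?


Append 31: [47, 40, 18, 5, 31]
Bubble up: no swaps needed
Result: [47, 40, 18, 5, 31]


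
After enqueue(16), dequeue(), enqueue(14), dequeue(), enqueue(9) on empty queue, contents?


enqueue(16) -> [16]
dequeue() returns 16 -> []
enqueue(14) -> [14]
dequeue() returns 14 -> []
enqueue(9) -> [9]
Final queue (front to back): [9]


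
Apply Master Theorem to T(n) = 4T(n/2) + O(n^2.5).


a=4, b=2, c=2.5. log_2(4)=2 < c=2.5. Case 3: O(n^c) = O(n^2.500)
Complexity: O(n^2.500)


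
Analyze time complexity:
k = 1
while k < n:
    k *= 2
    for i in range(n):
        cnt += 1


Per nesting level: O(log n) * O(n) = O(n log n)
Complexity: O(n log n)


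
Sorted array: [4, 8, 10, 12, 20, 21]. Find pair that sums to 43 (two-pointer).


Two pointers: lo=0, hi=5
No pair sums to 43


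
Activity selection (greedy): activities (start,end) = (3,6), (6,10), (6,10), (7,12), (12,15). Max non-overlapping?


Greedy: pick earliest-ending, then skip overlaps.
Selected (3 activities): [(3, 6), (6, 10), (12, 15)]


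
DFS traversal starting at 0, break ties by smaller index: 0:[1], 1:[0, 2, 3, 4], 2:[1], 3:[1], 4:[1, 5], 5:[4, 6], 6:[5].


DFS stack-based: start with [0]
Visit order: [0, 1, 2, 3, 4, 5, 6]


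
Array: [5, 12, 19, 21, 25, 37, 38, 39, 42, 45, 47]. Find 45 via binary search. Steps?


Search for 45:
[0,10] mid=5 arr[5]=37
[6,10] mid=8 arr[8]=42
[9,10] mid=9 arr[9]=45
Total: 3 comparisons


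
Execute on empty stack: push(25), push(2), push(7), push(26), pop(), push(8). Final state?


push(25) -> [25]
push(2) -> [25, 2]
push(7) -> [25, 2, 7]
push(26) -> [25, 2, 7, 26]
pop() returns 26 -> [25, 2, 7]
push(8) -> [25, 2, 7, 8]
Final stack (bottom to top): [25, 2, 7, 8]


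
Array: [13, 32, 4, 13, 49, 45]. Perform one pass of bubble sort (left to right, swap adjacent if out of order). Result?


After one pass: [13, 4, 13, 32, 45, 49]


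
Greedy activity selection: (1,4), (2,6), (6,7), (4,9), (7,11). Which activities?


Greedy: pick earliest-ending, then skip overlaps.
Selected (3 activities): [(1, 4), (6, 7), (7, 11)]


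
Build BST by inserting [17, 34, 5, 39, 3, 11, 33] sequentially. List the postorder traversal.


Root = 17; build tree by BST insertion.
Postorder traversal: [3, 11, 5, 33, 39, 34, 17]


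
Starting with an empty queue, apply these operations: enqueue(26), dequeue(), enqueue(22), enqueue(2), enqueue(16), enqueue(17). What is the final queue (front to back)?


enqueue(26) -> [26]
dequeue() returns 26 -> []
enqueue(22) -> [22]
enqueue(2) -> [22, 2]
enqueue(16) -> [22, 2, 16]
enqueue(17) -> [22, 2, 16, 17]
Final queue (front to back): [22, 2, 16, 17]


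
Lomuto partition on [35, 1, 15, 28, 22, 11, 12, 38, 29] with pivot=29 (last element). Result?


Elements <= 29 go left of pivot.
Result: [1, 15, 28, 22, 11, 12, 29, 38, 35], pivot at index 6


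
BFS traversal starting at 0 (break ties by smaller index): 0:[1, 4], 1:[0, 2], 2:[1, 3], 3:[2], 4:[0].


BFS queue: start with [0]
Visit order: [0, 1, 4, 2, 3]


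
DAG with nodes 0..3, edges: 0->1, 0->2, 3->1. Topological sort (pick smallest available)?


Kahn's algorithm, process smallest node first
Order: [0, 2, 3, 1]


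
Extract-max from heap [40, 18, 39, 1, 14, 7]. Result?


Max = 40
Replace root with last, heapify down
Resulting heap: [39, 18, 7, 1, 14]


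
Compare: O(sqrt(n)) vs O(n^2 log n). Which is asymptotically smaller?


sublinear grows slower than n^2 log n
O(sqrt(n)) is asymptotically smaller; O(n^2 log n) grows faster


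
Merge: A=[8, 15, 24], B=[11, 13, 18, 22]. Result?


Compare heads, take smaller each step.
Merged: [8, 11, 13, 15, 18, 22, 24]


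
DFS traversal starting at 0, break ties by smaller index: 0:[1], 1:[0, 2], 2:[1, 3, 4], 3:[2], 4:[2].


DFS stack-based: start with [0]
Visit order: [0, 1, 2, 3, 4]


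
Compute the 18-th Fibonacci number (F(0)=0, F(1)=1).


F(n)=F(n-1)+F(n-2)
...F(16)=987, F(17)=1597, F(18)=2584


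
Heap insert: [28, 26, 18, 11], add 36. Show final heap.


Append 36: [28, 26, 18, 11, 36]
Bubble up: swap idx 4(36) with idx 1(26); swap idx 1(36) with idx 0(28)
Result: [36, 28, 18, 11, 26]


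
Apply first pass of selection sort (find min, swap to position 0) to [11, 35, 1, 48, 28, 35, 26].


After one pass: [1, 35, 11, 48, 28, 35, 26]


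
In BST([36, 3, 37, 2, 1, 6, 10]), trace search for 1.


BST root = 36
Search for 1: compare at each node
Path: [36, 3, 2, 1]


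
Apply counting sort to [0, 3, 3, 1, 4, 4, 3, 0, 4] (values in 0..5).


Count array: [2, 1, 0, 3, 3, 0]
Reconstruct: [0, 0, 1, 3, 3, 3, 4, 4, 4]


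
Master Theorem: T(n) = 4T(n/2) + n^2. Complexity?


a=4, b=2, c=2. log_2(4)=2 = c=2. Case 2: O(n^c log n) = O(n^2 log n)
Complexity: O(n^2 log n)


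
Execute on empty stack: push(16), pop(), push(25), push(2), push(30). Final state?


push(16) -> [16]
pop() returns 16 -> []
push(25) -> [25]
push(2) -> [25, 2]
push(30) -> [25, 2, 30]
Final stack (bottom to top): [25, 2, 30]


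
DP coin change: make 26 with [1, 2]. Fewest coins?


dp[0]=0; dp[i]=1+min(dp[i-c] for c in coins)
...dp[21]=11, dp[22]=11, dp[23]=12, dp[24]=12, dp[25]=13, dp[26]=13
Minimum coins for 26 = 13


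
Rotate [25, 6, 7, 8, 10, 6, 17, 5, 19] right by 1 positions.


Right rotate by 1: [19, 25, 6, 7, 8, 10, 6, 17, 5]


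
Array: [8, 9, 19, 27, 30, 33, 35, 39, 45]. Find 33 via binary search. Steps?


Search for 33:
[0,8] mid=4 arr[4]=30
[5,8] mid=6 arr[6]=35
[5,5] mid=5 arr[5]=33
Total: 3 comparisons


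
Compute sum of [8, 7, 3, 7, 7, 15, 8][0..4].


Prefix sums: [0, 8, 15, 18, 25, 32, 47, 55]
Sum[0..4] = prefix[5] - prefix[0] = 32 - 0 = 32


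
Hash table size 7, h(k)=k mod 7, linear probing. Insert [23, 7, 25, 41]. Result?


Insertions: 23->slot 2; 7->slot 0; 25->slot 4; 41->slot 6
Table: [7, None, 23, None, 25, None, 41]


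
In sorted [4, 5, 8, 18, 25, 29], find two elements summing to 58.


Two pointers: lo=0, hi=5
No pair sums to 58


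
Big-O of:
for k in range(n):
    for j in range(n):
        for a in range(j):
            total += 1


Per nesting level: O(n) * O(n) * O(n) [triangular over j] = O(n^3)
Complexity: O(n^3)


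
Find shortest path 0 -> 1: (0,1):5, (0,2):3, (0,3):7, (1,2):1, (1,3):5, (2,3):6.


Dijkstra from 0:
Distances: {0: 0, 1: 4, 2: 3, 3: 7}
Shortest distance to 1 = 4, path = [0, 2, 1]


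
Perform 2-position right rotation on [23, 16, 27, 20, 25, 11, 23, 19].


Right rotate by 2: [23, 19, 23, 16, 27, 20, 25, 11]


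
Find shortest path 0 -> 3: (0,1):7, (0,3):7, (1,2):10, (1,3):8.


Dijkstra from 0:
Distances: {0: 0, 1: 7, 2: 17, 3: 7}
Shortest distance to 3 = 7, path = [0, 3]


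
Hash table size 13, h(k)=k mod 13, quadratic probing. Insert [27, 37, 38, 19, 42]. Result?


Insertions: 27->slot 1; 37->slot 11; 38->slot 12; 19->slot 6; 42->slot 3
Table: [None, 27, None, 42, None, None, 19, None, None, None, None, 37, 38]


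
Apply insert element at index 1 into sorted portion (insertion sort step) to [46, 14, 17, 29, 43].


After one pass: [14, 46, 17, 29, 43]


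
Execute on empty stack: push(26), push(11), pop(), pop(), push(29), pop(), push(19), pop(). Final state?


push(26) -> [26]
push(11) -> [26, 11]
pop() returns 11 -> [26]
pop() returns 26 -> []
push(29) -> [29]
pop() returns 29 -> []
push(19) -> [19]
pop() returns 19 -> []
Final stack (bottom to top): []


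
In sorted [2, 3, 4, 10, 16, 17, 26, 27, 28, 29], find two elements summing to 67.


Two pointers: lo=0, hi=9
No pair sums to 67


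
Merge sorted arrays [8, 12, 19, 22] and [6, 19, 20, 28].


Compare heads, take smaller each step.
Merged: [6, 8, 12, 19, 19, 20, 22, 28]


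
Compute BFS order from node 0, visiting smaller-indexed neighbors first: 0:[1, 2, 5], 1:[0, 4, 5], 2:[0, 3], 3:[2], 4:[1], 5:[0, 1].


BFS queue: start with [0]
Visit order: [0, 1, 2, 5, 4, 3]


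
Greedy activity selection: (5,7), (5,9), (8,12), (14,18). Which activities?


Greedy: pick earliest-ending, then skip overlaps.
Selected (3 activities): [(5, 7), (8, 12), (14, 18)]


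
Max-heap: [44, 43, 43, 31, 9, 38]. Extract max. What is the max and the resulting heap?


Max = 44
Replace root with last, heapify down
Resulting heap: [43, 38, 43, 31, 9]


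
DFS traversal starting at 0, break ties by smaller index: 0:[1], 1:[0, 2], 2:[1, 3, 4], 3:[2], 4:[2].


DFS stack-based: start with [0]
Visit order: [0, 1, 2, 3, 4]


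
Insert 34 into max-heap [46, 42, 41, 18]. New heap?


Append 34: [46, 42, 41, 18, 34]
Bubble up: no swaps needed
Result: [46, 42, 41, 18, 34]


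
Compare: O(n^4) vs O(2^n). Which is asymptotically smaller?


quartic grows slower than exponential
O(n^4) is asymptotically smaller; O(2^n) grows faster


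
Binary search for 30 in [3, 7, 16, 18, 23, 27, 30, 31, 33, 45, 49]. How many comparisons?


Search for 30:
[0,10] mid=5 arr[5]=27
[6,10] mid=8 arr[8]=33
[6,7] mid=6 arr[6]=30
Total: 3 comparisons


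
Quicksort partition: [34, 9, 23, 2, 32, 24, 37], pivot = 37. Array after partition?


Elements <= 37 go left of pivot.
Result: [34, 9, 23, 2, 32, 24, 37], pivot at index 6


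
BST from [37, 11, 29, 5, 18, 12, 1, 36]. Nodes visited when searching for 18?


BST root = 37
Search for 18: compare at each node
Path: [37, 11, 29, 18]


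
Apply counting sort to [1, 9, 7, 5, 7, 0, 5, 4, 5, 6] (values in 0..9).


Count array: [1, 1, 0, 0, 1, 3, 1, 2, 0, 1]
Reconstruct: [0, 1, 4, 5, 5, 5, 6, 7, 7, 9]


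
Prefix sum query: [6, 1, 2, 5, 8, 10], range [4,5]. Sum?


Prefix sums: [0, 6, 7, 9, 14, 22, 32]
Sum[4..5] = prefix[6] - prefix[4] = 32 - 14 = 18


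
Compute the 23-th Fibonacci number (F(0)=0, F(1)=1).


F(n)=F(n-1)+F(n-2)
...F(21)=10946, F(22)=17711, F(23)=28657


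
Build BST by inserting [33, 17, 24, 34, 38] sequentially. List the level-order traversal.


Root = 33; build tree by BST insertion.
Level-Order traversal: [33, 17, 34, 24, 38]


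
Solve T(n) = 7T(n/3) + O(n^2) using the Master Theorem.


a=7, b=3, c=2. log_3(7)=1.771 < c=2. Case 3: O(n^c) = O(n^2)
Complexity: O(n^2)


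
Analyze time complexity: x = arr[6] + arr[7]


Analysis: constant-time operation, no loop
Complexity: O(1)


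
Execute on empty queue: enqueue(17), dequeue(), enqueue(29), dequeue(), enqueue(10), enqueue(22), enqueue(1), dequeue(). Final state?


enqueue(17) -> [17]
dequeue() returns 17 -> []
enqueue(29) -> [29]
dequeue() returns 29 -> []
enqueue(10) -> [10]
enqueue(22) -> [10, 22]
enqueue(1) -> [10, 22, 1]
dequeue() returns 10 -> [22, 1]
Final queue (front to back): [22, 1]


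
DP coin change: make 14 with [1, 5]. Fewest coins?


dp[0]=0; dp[i]=1+min(dp[i-c] for c in coins)
...dp[9]=5, dp[10]=2, dp[11]=3, dp[12]=4, dp[13]=5, dp[14]=6
Minimum coins for 14 = 6


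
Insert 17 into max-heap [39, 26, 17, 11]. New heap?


Append 17: [39, 26, 17, 11, 17]
Bubble up: no swaps needed
Result: [39, 26, 17, 11, 17]


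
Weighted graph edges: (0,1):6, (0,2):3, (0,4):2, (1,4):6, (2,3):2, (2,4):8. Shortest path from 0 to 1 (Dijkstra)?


Dijkstra from 0:
Distances: {0: 0, 1: 6, 2: 3, 3: 5, 4: 2}
Shortest distance to 1 = 6, path = [0, 1]


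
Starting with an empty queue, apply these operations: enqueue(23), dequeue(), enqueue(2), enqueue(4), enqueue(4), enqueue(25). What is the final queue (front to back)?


enqueue(23) -> [23]
dequeue() returns 23 -> []
enqueue(2) -> [2]
enqueue(4) -> [2, 4]
enqueue(4) -> [2, 4, 4]
enqueue(25) -> [2, 4, 4, 25]
Final queue (front to back): [2, 4, 4, 25]


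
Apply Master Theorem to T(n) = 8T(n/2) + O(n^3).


a=8, b=2, c=3. log_2(8)=3 = c=3. Case 2: O(n^c log n) = O(n^3 log n)
Complexity: O(n^3 log n)


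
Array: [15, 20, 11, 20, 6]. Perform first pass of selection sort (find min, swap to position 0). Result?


After one pass: [6, 20, 11, 20, 15]


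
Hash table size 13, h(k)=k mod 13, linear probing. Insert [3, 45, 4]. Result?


Insertions: 3->slot 3; 45->slot 6; 4->slot 4
Table: [None, None, None, 3, 4, None, 45, None, None, None, None, None, None]


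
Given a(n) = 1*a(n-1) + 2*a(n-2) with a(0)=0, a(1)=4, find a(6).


Build bottom-up:
...a(4)=20, a(5)=44, a(6)=1*44+2*20=84


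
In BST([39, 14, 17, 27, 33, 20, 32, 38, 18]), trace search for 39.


BST root = 39
Search for 39: compare at each node
Path: [39]


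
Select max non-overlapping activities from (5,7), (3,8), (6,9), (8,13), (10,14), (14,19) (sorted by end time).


Greedy: pick earliest-ending, then skip overlaps.
Selected (3 activities): [(5, 7), (8, 13), (14, 19)]


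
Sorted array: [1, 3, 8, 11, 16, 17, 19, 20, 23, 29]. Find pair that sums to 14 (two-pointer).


Two pointers: lo=0, hi=9
Found pair: (3, 11) summing to 14


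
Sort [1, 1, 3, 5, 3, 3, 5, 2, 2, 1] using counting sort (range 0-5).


Count array: [0, 3, 2, 3, 0, 2]
Reconstruct: [1, 1, 1, 2, 2, 3, 3, 3, 5, 5]


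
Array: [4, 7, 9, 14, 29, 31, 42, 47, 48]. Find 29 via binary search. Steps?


Search for 29:
[0,8] mid=4 arr[4]=29
Total: 1 comparisons


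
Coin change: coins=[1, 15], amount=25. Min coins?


dp[0]=0; dp[i]=1+min(dp[i-c] for c in coins)
...dp[20]=6, dp[21]=7, dp[22]=8, dp[23]=9, dp[24]=10, dp[25]=11
Minimum coins for 25 = 11


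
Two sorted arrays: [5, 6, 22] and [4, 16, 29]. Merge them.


Compare heads, take smaller each step.
Merged: [4, 5, 6, 16, 22, 29]


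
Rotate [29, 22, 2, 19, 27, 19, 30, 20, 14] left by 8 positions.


Left rotate by 8: [14, 29, 22, 2, 19, 27, 19, 30, 20]


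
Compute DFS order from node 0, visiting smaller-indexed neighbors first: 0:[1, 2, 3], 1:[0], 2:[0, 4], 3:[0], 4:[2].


DFS stack-based: start with [0]
Visit order: [0, 1, 2, 4, 3]


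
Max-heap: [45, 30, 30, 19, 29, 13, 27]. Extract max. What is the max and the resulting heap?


Max = 45
Replace root with last, heapify down
Resulting heap: [30, 29, 30, 19, 27, 13]


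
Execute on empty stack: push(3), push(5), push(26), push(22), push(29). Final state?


push(3) -> [3]
push(5) -> [3, 5]
push(26) -> [3, 5, 26]
push(22) -> [3, 5, 26, 22]
push(29) -> [3, 5, 26, 22, 29]
Final stack (bottom to top): [3, 5, 26, 22, 29]


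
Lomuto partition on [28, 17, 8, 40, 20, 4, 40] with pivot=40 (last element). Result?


Elements <= 40 go left of pivot.
Result: [28, 17, 8, 40, 20, 4, 40], pivot at index 6


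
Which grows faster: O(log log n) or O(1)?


constant grows slower than double-logarithmic
O(1) is asymptotically smaller; O(log log n) grows faster


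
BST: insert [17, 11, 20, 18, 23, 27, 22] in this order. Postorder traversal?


Root = 17; build tree by BST insertion.
Postorder traversal: [11, 18, 22, 27, 23, 20, 17]


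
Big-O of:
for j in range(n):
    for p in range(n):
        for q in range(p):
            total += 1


Per nesting level: O(n) * O(n) * O(n) [triangular over p] = O(n^3)
Complexity: O(n^3)


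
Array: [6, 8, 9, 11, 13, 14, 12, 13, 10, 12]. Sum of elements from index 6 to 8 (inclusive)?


Prefix sums: [0, 6, 14, 23, 34, 47, 61, 73, 86, 96, 108]
Sum[6..8] = prefix[9] - prefix[6] = 96 - 61 = 35


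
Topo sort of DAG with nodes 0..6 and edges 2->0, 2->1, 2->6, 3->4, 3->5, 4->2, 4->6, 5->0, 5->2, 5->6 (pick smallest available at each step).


Kahn's algorithm, process smallest node first
Order: [3, 4, 5, 2, 0, 1, 6]


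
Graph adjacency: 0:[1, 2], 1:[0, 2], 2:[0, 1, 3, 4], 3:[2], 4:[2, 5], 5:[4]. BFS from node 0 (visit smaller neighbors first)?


BFS queue: start with [0]
Visit order: [0, 1, 2, 3, 4, 5]


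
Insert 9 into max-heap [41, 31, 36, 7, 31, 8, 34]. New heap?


Append 9: [41, 31, 36, 7, 31, 8, 34, 9]
Bubble up: swap idx 7(9) with idx 3(7)
Result: [41, 31, 36, 9, 31, 8, 34, 7]


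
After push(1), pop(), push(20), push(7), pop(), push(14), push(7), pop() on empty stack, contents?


push(1) -> [1]
pop() returns 1 -> []
push(20) -> [20]
push(7) -> [20, 7]
pop() returns 7 -> [20]
push(14) -> [20, 14]
push(7) -> [20, 14, 7]
pop() returns 7 -> [20, 14]
Final stack (bottom to top): [20, 14]


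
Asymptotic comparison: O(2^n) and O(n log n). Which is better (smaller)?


linearithmic grows slower than exponential
O(n log n) is asymptotically smaller; O(2^n) grows faster


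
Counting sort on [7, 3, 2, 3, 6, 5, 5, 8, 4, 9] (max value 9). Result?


Count array: [0, 0, 1, 2, 1, 2, 1, 1, 1, 1]
Reconstruct: [2, 3, 3, 4, 5, 5, 6, 7, 8, 9]


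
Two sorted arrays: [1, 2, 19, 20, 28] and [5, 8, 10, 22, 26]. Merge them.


Compare heads, take smaller each step.
Merged: [1, 2, 5, 8, 10, 19, 20, 22, 26, 28]


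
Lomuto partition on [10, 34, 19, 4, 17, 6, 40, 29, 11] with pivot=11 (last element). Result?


Elements <= 11 go left of pivot.
Result: [10, 4, 6, 11, 17, 19, 40, 29, 34], pivot at index 3


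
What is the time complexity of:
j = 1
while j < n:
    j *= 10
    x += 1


Per nesting level: O(log n) = O(log n)
Complexity: O(log n)


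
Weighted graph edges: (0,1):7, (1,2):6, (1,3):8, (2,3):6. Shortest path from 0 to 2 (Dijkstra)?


Dijkstra from 0:
Distances: {0: 0, 1: 7, 2: 13, 3: 15}
Shortest distance to 2 = 13, path = [0, 1, 2]


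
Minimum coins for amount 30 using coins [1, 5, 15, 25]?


dp[0]=0; dp[i]=1+min(dp[i-c] for c in coins)
...dp[25]=1, dp[26]=2, dp[27]=3, dp[28]=4, dp[29]=5, dp[30]=2
Minimum coins for 30 = 2


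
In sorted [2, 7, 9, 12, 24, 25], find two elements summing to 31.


Two pointers: lo=0, hi=5
Found pair: (7, 24) summing to 31


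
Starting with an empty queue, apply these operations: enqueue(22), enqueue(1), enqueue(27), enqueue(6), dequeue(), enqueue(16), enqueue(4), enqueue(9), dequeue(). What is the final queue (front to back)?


enqueue(22) -> [22]
enqueue(1) -> [22, 1]
enqueue(27) -> [22, 1, 27]
enqueue(6) -> [22, 1, 27, 6]
dequeue() returns 22 -> [1, 27, 6]
enqueue(16) -> [1, 27, 6, 16]
enqueue(4) -> [1, 27, 6, 16, 4]
enqueue(9) -> [1, 27, 6, 16, 4, 9]
dequeue() returns 1 -> [27, 6, 16, 4, 9]
Final queue (front to back): [27, 6, 16, 4, 9]


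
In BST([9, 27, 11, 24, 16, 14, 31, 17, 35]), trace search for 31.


BST root = 9
Search for 31: compare at each node
Path: [9, 27, 31]


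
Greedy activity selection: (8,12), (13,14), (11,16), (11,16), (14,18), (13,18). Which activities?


Greedy: pick earliest-ending, then skip overlaps.
Selected (3 activities): [(8, 12), (13, 14), (14, 18)]


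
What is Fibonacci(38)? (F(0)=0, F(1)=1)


F(n)=F(n-1)+F(n-2)
...F(36)=14930352, F(37)=24157817, F(38)=39088169


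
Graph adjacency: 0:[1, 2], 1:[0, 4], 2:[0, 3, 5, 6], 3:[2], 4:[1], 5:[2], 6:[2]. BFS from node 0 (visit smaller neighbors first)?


BFS queue: start with [0]
Visit order: [0, 1, 2, 4, 3, 5, 6]


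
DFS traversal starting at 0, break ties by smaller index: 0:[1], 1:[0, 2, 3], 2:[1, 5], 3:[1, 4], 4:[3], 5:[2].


DFS stack-based: start with [0]
Visit order: [0, 1, 2, 5, 3, 4]


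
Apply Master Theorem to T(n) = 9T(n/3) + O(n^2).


a=9, b=3, c=2. log_3(9)=2 = c=2. Case 2: O(n^c log n) = O(n^2 log n)
Complexity: O(n^2 log n)


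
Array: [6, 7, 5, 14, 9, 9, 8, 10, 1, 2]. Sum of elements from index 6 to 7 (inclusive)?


Prefix sums: [0, 6, 13, 18, 32, 41, 50, 58, 68, 69, 71]
Sum[6..7] = prefix[8] - prefix[6] = 68 - 50 = 18


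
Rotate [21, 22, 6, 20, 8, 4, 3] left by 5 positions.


Left rotate by 5: [4, 3, 21, 22, 6, 20, 8]


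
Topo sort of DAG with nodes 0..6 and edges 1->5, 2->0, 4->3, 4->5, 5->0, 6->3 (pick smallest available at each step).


Kahn's algorithm, process smallest node first
Order: [1, 2, 4, 5, 0, 6, 3]


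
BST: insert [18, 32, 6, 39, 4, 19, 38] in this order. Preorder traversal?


Root = 18; build tree by BST insertion.
Preorder traversal: [18, 6, 4, 32, 19, 39, 38]


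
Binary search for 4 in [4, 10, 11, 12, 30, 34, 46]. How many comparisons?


Search for 4:
[0,6] mid=3 arr[3]=12
[0,2] mid=1 arr[1]=10
[0,0] mid=0 arr[0]=4
Total: 3 comparisons


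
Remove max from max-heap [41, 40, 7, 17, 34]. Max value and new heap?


Max = 41
Replace root with last, heapify down
Resulting heap: [40, 34, 7, 17]


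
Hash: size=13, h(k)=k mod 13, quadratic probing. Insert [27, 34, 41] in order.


Insertions: 27->slot 1; 34->slot 8; 41->slot 2
Table: [None, 27, 41, None, None, None, None, None, 34, None, None, None, None]


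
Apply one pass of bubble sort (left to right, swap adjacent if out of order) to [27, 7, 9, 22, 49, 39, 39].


After one pass: [7, 9, 22, 27, 39, 39, 49]


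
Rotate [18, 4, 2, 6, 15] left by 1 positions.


Left rotate by 1: [4, 2, 6, 15, 18]


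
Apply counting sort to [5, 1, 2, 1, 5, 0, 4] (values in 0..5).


Count array: [1, 2, 1, 0, 1, 2]
Reconstruct: [0, 1, 1, 2, 4, 5, 5]


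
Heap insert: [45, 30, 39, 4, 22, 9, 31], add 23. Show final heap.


Append 23: [45, 30, 39, 4, 22, 9, 31, 23]
Bubble up: swap idx 7(23) with idx 3(4)
Result: [45, 30, 39, 23, 22, 9, 31, 4]


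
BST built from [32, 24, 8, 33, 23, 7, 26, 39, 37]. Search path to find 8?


BST root = 32
Search for 8: compare at each node
Path: [32, 24, 8]


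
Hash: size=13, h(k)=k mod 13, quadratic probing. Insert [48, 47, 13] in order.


Insertions: 48->slot 9; 47->slot 8; 13->slot 0
Table: [13, None, None, None, None, None, None, None, 47, 48, None, None, None]


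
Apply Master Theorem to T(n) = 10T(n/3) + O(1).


a=10, b=3, c=0. log_3(10)=2.096 > c=0. Case 1: O(n^log_b(a)) = O(n^2.096)
Complexity: O(n^2.096)


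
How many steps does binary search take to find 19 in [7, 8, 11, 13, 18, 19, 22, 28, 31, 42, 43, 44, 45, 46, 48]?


Search for 19:
[0,14] mid=7 arr[7]=28
[0,6] mid=3 arr[3]=13
[4,6] mid=5 arr[5]=19
Total: 3 comparisons


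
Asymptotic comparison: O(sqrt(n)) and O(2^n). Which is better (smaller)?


sublinear grows slower than exponential
O(sqrt(n)) is asymptotically smaller; O(2^n) grows faster


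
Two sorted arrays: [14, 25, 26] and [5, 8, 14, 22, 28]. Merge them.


Compare heads, take smaller each step.
Merged: [5, 8, 14, 14, 22, 25, 26, 28]


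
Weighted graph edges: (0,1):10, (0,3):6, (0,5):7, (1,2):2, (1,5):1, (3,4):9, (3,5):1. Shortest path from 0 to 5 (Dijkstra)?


Dijkstra from 0:
Distances: {0: 0, 1: 8, 2: 10, 3: 6, 4: 15, 5: 7}
Shortest distance to 5 = 7, path = [0, 5]


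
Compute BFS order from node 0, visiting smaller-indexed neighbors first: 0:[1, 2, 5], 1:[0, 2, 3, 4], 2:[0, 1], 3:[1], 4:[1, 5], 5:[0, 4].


BFS queue: start with [0]
Visit order: [0, 1, 2, 5, 3, 4]


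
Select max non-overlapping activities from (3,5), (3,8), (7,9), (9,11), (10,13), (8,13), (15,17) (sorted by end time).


Greedy: pick earliest-ending, then skip overlaps.
Selected (4 activities): [(3, 5), (7, 9), (9, 11), (15, 17)]


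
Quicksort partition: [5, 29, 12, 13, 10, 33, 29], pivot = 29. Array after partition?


Elements <= 29 go left of pivot.
Result: [5, 29, 12, 13, 10, 29, 33], pivot at index 5


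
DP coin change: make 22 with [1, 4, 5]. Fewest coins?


dp[0]=0; dp[i]=1+min(dp[i-c] for c in coins)
...dp[17]=4, dp[18]=4, dp[19]=4, dp[20]=4, dp[21]=5, dp[22]=5
Minimum coins for 22 = 5


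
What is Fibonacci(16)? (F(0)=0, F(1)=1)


F(n)=F(n-1)+F(n-2)
...F(14)=377, F(15)=610, F(16)=987


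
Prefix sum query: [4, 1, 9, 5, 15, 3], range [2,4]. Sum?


Prefix sums: [0, 4, 5, 14, 19, 34, 37]
Sum[2..4] = prefix[5] - prefix[2] = 34 - 5 = 29


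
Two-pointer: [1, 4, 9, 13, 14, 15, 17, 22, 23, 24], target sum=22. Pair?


Two pointers: lo=0, hi=9
Found pair: (9, 13) summing to 22


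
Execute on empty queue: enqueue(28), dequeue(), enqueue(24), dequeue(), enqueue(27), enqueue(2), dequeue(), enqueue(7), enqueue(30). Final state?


enqueue(28) -> [28]
dequeue() returns 28 -> []
enqueue(24) -> [24]
dequeue() returns 24 -> []
enqueue(27) -> [27]
enqueue(2) -> [27, 2]
dequeue() returns 27 -> [2]
enqueue(7) -> [2, 7]
enqueue(30) -> [2, 7, 30]
Final queue (front to back): [2, 7, 30]


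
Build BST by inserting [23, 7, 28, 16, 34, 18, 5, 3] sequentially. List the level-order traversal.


Root = 23; build tree by BST insertion.
Level-Order traversal: [23, 7, 28, 5, 16, 34, 3, 18]


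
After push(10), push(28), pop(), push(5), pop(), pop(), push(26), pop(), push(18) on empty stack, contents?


push(10) -> [10]
push(28) -> [10, 28]
pop() returns 28 -> [10]
push(5) -> [10, 5]
pop() returns 5 -> [10]
pop() returns 10 -> []
push(26) -> [26]
pop() returns 26 -> []
push(18) -> [18]
Final stack (bottom to top): [18]


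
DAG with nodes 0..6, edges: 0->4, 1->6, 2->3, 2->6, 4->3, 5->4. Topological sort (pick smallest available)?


Kahn's algorithm, process smallest node first
Order: [0, 1, 2, 5, 4, 3, 6]


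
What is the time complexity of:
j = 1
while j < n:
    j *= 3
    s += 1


Per nesting level: O(log n) = O(log n)
Complexity: O(log n)


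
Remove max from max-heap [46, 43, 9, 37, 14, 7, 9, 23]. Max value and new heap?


Max = 46
Replace root with last, heapify down
Resulting heap: [43, 37, 9, 23, 14, 7, 9]


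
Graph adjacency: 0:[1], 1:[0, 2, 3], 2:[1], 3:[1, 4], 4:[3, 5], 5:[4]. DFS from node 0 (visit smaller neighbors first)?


DFS stack-based: start with [0]
Visit order: [0, 1, 2, 3, 4, 5]


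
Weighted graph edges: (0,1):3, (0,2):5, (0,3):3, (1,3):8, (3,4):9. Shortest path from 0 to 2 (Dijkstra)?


Dijkstra from 0:
Distances: {0: 0, 1: 3, 2: 5, 3: 3, 4: 12}
Shortest distance to 2 = 5, path = [0, 2]


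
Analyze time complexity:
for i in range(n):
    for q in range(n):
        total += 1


Per nesting level: O(n) * O(n) = O(n^2)
Complexity: O(n^2)


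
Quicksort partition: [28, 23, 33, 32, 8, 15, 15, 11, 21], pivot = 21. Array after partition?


Elements <= 21 go left of pivot.
Result: [8, 15, 15, 11, 21, 23, 33, 32, 28], pivot at index 4


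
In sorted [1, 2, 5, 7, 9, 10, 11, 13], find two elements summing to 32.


Two pointers: lo=0, hi=7
No pair sums to 32


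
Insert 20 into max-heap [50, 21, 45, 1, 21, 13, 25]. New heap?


Append 20: [50, 21, 45, 1, 21, 13, 25, 20]
Bubble up: swap idx 7(20) with idx 3(1)
Result: [50, 21, 45, 20, 21, 13, 25, 1]


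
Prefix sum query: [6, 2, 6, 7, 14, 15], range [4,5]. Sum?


Prefix sums: [0, 6, 8, 14, 21, 35, 50]
Sum[4..5] = prefix[6] - prefix[4] = 50 - 21 = 29


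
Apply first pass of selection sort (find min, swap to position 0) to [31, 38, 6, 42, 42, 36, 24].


After one pass: [6, 38, 31, 42, 42, 36, 24]


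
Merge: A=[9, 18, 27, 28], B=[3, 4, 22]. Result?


Compare heads, take smaller each step.
Merged: [3, 4, 9, 18, 22, 27, 28]


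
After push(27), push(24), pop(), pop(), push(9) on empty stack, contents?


push(27) -> [27]
push(24) -> [27, 24]
pop() returns 24 -> [27]
pop() returns 27 -> []
push(9) -> [9]
Final stack (bottom to top): [9]


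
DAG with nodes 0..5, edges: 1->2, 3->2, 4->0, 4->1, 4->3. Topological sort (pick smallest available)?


Kahn's algorithm, process smallest node first
Order: [4, 0, 1, 3, 2, 5]


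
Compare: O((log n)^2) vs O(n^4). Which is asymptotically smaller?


polylogarithmic grows slower than quartic
O((log n)^2) is asymptotically smaller; O(n^4) grows faster


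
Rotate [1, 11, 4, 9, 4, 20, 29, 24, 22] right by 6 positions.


Right rotate by 6: [9, 4, 20, 29, 24, 22, 1, 11, 4]


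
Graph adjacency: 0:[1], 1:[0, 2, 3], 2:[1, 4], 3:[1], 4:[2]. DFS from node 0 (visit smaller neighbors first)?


DFS stack-based: start with [0]
Visit order: [0, 1, 2, 4, 3]


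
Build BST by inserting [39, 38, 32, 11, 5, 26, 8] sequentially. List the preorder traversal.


Root = 39; build tree by BST insertion.
Preorder traversal: [39, 38, 32, 11, 5, 8, 26]


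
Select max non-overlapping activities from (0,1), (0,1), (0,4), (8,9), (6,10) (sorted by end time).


Greedy: pick earliest-ending, then skip overlaps.
Selected (2 activities): [(0, 1), (8, 9)]


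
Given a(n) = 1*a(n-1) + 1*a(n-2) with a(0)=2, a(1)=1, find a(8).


Build bottom-up:
...a(6)=18, a(7)=29, a(8)=1*29+1*18=47


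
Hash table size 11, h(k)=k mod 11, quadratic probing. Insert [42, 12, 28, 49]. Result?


Insertions: 42->slot 9; 12->slot 1; 28->slot 6; 49->slot 5
Table: [None, 12, None, None, None, 49, 28, None, None, 42, None]


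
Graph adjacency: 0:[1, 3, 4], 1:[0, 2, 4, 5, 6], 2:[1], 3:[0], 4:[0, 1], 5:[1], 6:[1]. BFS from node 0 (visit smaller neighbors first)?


BFS queue: start with [0]
Visit order: [0, 1, 3, 4, 2, 5, 6]


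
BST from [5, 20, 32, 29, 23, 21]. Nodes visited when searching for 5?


BST root = 5
Search for 5: compare at each node
Path: [5]


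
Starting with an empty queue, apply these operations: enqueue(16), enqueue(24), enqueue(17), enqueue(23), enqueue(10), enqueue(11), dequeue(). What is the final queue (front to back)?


enqueue(16) -> [16]
enqueue(24) -> [16, 24]
enqueue(17) -> [16, 24, 17]
enqueue(23) -> [16, 24, 17, 23]
enqueue(10) -> [16, 24, 17, 23, 10]
enqueue(11) -> [16, 24, 17, 23, 10, 11]
dequeue() returns 16 -> [24, 17, 23, 10, 11]
Final queue (front to back): [24, 17, 23, 10, 11]


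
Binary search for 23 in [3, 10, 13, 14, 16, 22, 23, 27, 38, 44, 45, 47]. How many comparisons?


Search for 23:
[0,11] mid=5 arr[5]=22
[6,11] mid=8 arr[8]=38
[6,7] mid=6 arr[6]=23
Total: 3 comparisons


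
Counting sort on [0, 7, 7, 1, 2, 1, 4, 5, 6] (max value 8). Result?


Count array: [1, 2, 1, 0, 1, 1, 1, 2, 0]
Reconstruct: [0, 1, 1, 2, 4, 5, 6, 7, 7]


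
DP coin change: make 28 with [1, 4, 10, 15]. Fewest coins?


dp[0]=0; dp[i]=1+min(dp[i-c] for c in coins)
...dp[23]=3, dp[24]=3, dp[25]=2, dp[26]=3, dp[27]=4, dp[28]=4
Minimum coins for 28 = 4


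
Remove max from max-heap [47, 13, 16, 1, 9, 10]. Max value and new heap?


Max = 47
Replace root with last, heapify down
Resulting heap: [16, 13, 10, 1, 9]


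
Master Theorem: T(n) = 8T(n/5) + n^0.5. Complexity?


a=8, b=5, c=0.5. log_5(8)=1.292 > c=0.5. Case 1: O(n^log_b(a)) = O(n^1.292)
Complexity: O(n^1.292)


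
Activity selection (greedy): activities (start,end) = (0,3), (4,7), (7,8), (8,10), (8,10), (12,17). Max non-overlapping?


Greedy: pick earliest-ending, then skip overlaps.
Selected (5 activities): [(0, 3), (4, 7), (7, 8), (8, 10), (12, 17)]


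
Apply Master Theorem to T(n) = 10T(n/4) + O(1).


a=10, b=4, c=0. log_4(10)=1.661 > c=0. Case 1: O(n^log_b(a)) = O(n^1.661)
Complexity: O(n^1.661)


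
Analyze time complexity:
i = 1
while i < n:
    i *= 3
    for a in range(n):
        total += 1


Per nesting level: O(log n) * O(n) = O(n log n)
Complexity: O(n log n)


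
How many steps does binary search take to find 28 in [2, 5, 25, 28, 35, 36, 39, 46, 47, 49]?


Search for 28:
[0,9] mid=4 arr[4]=35
[0,3] mid=1 arr[1]=5
[2,3] mid=2 arr[2]=25
[3,3] mid=3 arr[3]=28
Total: 4 comparisons


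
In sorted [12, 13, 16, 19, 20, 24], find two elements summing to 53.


Two pointers: lo=0, hi=5
No pair sums to 53


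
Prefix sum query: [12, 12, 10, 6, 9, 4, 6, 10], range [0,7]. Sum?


Prefix sums: [0, 12, 24, 34, 40, 49, 53, 59, 69]
Sum[0..7] = prefix[8] - prefix[0] = 69 - 0 = 69


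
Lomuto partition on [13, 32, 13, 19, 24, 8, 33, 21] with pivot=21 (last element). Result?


Elements <= 21 go left of pivot.
Result: [13, 13, 19, 8, 21, 32, 33, 24], pivot at index 4


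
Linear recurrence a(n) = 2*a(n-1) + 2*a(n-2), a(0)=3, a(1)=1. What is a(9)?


Build bottom-up:
...a(7)=1048, a(8)=2864, a(9)=2*2864+2*1048=7824


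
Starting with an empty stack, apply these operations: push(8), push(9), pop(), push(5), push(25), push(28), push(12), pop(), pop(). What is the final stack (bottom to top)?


push(8) -> [8]
push(9) -> [8, 9]
pop() returns 9 -> [8]
push(5) -> [8, 5]
push(25) -> [8, 5, 25]
push(28) -> [8, 5, 25, 28]
push(12) -> [8, 5, 25, 28, 12]
pop() returns 12 -> [8, 5, 25, 28]
pop() returns 28 -> [8, 5, 25]
Final stack (bottom to top): [8, 5, 25]


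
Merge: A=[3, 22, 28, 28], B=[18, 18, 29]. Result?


Compare heads, take smaller each step.
Merged: [3, 18, 18, 22, 28, 28, 29]


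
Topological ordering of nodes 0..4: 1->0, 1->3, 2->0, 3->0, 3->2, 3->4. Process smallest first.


Kahn's algorithm, process smallest node first
Order: [1, 3, 2, 0, 4]


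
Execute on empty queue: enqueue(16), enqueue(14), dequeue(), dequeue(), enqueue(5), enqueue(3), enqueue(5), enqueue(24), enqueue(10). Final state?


enqueue(16) -> [16]
enqueue(14) -> [16, 14]
dequeue() returns 16 -> [14]
dequeue() returns 14 -> []
enqueue(5) -> [5]
enqueue(3) -> [5, 3]
enqueue(5) -> [5, 3, 5]
enqueue(24) -> [5, 3, 5, 24]
enqueue(10) -> [5, 3, 5, 24, 10]
Final queue (front to back): [5, 3, 5, 24, 10]


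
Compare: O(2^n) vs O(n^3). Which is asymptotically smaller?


cubic grows slower than exponential
O(n^3) is asymptotically smaller; O(2^n) grows faster


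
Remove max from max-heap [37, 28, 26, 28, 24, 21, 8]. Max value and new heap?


Max = 37
Replace root with last, heapify down
Resulting heap: [28, 28, 26, 8, 24, 21]


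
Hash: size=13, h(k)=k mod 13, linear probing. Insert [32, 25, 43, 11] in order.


Insertions: 32->slot 6; 25->slot 12; 43->slot 4; 11->slot 11
Table: [None, None, None, None, 43, None, 32, None, None, None, None, 11, 25]


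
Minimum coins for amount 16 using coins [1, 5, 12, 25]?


dp[0]=0; dp[i]=1+min(dp[i-c] for c in coins)
...dp[11]=3, dp[12]=1, dp[13]=2, dp[14]=3, dp[15]=3, dp[16]=4
Minimum coins for 16 = 4


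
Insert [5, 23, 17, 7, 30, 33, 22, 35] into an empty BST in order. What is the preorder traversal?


Root = 5; build tree by BST insertion.
Preorder traversal: [5, 23, 17, 7, 22, 30, 33, 35]


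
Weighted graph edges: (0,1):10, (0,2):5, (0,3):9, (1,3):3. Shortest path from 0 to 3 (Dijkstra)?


Dijkstra from 0:
Distances: {0: 0, 1: 10, 2: 5, 3: 9}
Shortest distance to 3 = 9, path = [0, 3]


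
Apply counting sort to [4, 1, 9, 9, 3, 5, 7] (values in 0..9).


Count array: [0, 1, 0, 1, 1, 1, 0, 1, 0, 2]
Reconstruct: [1, 3, 4, 5, 7, 9, 9]


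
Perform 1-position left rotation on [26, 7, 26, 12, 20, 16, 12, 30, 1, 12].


Left rotate by 1: [7, 26, 12, 20, 16, 12, 30, 1, 12, 26]


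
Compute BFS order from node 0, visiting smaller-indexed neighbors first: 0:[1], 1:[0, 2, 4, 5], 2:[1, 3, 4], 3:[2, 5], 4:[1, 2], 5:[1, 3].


BFS queue: start with [0]
Visit order: [0, 1, 2, 4, 5, 3]


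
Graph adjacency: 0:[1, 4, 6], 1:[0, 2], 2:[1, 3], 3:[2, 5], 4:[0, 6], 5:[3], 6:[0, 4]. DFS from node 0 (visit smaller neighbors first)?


DFS stack-based: start with [0]
Visit order: [0, 1, 2, 3, 5, 4, 6]


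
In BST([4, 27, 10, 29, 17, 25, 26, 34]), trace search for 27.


BST root = 4
Search for 27: compare at each node
Path: [4, 27]


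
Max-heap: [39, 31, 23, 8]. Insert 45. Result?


Append 45: [39, 31, 23, 8, 45]
Bubble up: swap idx 4(45) with idx 1(31); swap idx 1(45) with idx 0(39)
Result: [45, 39, 23, 8, 31]


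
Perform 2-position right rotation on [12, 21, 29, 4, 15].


Right rotate by 2: [4, 15, 12, 21, 29]


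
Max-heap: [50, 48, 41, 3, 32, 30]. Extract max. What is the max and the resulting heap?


Max = 50
Replace root with last, heapify down
Resulting heap: [48, 32, 41, 3, 30]
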